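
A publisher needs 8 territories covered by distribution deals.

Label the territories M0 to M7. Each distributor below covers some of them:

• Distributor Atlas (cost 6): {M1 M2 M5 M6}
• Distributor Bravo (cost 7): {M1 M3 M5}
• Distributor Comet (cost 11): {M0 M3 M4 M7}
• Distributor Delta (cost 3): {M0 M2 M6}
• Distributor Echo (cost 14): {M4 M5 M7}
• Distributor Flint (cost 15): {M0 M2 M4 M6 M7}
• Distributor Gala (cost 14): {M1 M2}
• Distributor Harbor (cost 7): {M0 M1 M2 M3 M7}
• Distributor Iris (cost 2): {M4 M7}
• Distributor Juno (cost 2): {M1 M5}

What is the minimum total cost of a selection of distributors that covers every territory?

Bravo, Delta, Iris together cover every territory (Bravo ∪ Delta ∪ Iris = {M0, M1, M2, M3, M4, M5, M6, M7}); total cost 7 + 3 + 2 = 12.
The greedy pick Delta, Iris, Juno, Bravo costs 14; no covering selection beats 12.

12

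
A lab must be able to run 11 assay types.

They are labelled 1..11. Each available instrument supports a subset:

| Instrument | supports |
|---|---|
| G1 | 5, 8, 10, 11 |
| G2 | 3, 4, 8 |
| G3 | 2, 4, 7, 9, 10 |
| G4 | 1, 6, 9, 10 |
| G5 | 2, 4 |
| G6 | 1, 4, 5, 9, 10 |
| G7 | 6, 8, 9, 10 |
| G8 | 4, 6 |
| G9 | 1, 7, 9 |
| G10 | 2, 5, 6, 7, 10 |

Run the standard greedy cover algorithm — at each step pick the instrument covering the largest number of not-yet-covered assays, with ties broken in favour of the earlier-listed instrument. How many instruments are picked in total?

4

Greedy: pick G3 (covers 5 new) → pick G1 (covers 3 new) → pick G4 (covers 2 new) → pick G2 (covers 1 new). Total picks: 4.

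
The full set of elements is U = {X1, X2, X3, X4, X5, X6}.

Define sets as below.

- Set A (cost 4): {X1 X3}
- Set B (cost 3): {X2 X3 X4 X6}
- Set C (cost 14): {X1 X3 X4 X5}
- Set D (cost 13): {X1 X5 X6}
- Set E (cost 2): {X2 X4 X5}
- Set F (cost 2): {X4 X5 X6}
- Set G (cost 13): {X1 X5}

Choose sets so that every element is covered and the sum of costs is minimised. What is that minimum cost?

A, E, F together cover every element (A ∪ E ∪ F = {X1, X2, X3, X4, X5, X6}); total cost 4 + 2 + 2 = 8.
The greedy pick E, B, A costs 9; no covering selection beats 8.

8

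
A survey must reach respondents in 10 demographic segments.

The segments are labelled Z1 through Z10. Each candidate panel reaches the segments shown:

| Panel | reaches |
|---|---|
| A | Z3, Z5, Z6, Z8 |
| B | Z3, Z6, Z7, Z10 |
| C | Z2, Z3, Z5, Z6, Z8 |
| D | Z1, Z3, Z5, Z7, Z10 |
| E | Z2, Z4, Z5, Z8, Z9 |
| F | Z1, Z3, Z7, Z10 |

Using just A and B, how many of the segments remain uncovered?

4

Union of A, B = {Z3, Z5, Z6, Z7, Z8, Z10}.
Not covered: Z1, Z2, Z4, Z9 — 4 segments.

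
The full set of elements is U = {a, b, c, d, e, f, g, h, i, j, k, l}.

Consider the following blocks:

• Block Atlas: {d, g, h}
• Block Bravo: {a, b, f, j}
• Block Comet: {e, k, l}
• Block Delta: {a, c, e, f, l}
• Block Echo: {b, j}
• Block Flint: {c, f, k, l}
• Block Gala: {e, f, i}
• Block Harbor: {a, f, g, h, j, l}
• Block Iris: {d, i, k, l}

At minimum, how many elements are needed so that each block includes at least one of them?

T = {f, h, j, l} meets every block (each contains at least one member of T), and |T| = 4.
No choice of 3 elements meets every block, so 4 is the minimum.

4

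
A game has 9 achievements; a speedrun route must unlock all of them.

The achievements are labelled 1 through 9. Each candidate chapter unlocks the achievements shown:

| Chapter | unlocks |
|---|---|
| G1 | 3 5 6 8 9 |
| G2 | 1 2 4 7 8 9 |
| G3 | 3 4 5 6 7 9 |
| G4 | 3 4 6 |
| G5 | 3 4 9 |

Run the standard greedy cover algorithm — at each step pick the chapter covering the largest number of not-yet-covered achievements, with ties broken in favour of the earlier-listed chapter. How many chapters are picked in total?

2

Greedy: pick G2 (covers 6 new) → pick G1 (covers 3 new). Total picks: 2.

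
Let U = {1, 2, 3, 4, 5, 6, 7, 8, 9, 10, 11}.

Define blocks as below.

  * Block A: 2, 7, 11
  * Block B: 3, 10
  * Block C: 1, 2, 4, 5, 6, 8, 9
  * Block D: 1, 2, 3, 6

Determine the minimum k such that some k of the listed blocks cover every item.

A and B and C together: A ∪ B ∪ C = {1, 2, 3, 4, 5, 6, 7, 8, 9, 10, 11} — every item is covered.
Only C contains 4, so C is forced; the remaining 4 items need at least 2 more blocks (each remaining block adds at most 2) — so at least 3 blocks are needed, and 3 is optimal.

3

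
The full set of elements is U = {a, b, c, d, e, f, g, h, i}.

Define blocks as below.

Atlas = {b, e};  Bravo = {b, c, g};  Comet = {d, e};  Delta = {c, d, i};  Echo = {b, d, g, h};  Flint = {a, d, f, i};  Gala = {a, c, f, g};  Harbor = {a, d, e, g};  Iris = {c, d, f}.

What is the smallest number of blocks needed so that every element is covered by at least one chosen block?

Comet and Echo and Flint and Iris together: Comet ∪ Echo ∪ Flint ∪ Iris = {a, b, c, d, e, f, g, h, i} — every element is covered.
No 3 of the 9 blocks cover everything (all 84 combinations miss at least one element), so 4 is optimal.

4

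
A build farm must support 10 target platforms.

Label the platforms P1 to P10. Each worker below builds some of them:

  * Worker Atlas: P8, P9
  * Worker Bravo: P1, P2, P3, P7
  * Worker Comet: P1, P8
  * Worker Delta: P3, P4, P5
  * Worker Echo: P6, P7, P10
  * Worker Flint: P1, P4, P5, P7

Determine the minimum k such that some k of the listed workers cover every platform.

4

Take {Atlas, Bravo, Echo, Flint}. Their union is {P1, P2, P3, P4, P5, P6, P7, P8, P9, P10}, which is all 10 platforms.
Only Bravo contains P2, so Bravo is forced; the remaining 6 platforms need at least 3 more workers (each remaining worker adds at most 2) — so at least 4 workers are needed, and 4 is optimal.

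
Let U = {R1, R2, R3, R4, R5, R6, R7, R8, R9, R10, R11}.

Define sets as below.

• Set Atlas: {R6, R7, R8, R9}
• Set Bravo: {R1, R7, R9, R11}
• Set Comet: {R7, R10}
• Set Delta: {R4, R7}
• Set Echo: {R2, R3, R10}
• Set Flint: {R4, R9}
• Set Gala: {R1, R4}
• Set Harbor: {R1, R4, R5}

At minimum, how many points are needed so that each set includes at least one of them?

3

The 3 points {R4, R7, R10} hit every set.
The sets Atlas, Echo, Harbor are pairwise disjoint, so any hitting set needs a separate point for each — at least 3. Hence 3 is optimal.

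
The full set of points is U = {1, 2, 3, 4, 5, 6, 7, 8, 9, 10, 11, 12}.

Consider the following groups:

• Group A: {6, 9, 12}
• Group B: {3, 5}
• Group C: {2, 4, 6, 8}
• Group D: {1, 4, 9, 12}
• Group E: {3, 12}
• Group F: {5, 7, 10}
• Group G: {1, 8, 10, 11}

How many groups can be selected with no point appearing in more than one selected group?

A, B, G are pairwise disjoint (A={6,9,12}; B={3,5}; G={1,8,10,11}).
Every remaining group overlaps one of these, and no 4 of the listed groups are pairwise disjoint, so 3 is the maximum.

3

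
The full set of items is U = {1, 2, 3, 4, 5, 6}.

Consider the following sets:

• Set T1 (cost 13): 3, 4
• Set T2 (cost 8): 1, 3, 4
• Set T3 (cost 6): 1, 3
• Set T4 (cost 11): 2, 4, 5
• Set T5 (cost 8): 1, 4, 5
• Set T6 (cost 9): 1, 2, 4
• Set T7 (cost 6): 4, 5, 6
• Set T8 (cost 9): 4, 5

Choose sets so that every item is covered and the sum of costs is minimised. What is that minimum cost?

21

T3, T6, T7 together cover every item (T3 ∪ T6 ∪ T7 = {1, 2, 3, 4, 5, 6}); total cost 6 + 9 + 6 = 21.
No covering selection has total cost below 21.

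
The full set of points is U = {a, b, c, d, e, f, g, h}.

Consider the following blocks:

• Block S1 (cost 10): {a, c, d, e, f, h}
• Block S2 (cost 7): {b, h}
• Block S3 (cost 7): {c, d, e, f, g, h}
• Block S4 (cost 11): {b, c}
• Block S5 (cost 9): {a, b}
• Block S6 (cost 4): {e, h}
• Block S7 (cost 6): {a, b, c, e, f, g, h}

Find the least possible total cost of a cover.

S3, S7 together cover every point (S3 ∪ S7 = {a, b, c, d, e, f, g, h}); total cost 7 + 6 = 13.
No covering selection has total cost below 13.

13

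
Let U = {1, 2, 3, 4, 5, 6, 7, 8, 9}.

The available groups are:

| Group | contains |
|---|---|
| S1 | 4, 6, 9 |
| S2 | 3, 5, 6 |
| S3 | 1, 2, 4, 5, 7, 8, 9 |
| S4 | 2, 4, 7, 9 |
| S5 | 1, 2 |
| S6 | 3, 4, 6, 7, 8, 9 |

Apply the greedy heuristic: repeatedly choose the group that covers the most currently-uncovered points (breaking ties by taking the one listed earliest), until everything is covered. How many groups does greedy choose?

Greedy: pick S3 (covers 7 new) → pick S2 (covers 2 new). Total picks: 2.

2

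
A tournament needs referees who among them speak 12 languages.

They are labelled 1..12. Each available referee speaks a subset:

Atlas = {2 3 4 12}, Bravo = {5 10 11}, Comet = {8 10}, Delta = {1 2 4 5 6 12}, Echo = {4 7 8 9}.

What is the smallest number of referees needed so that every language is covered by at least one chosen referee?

Atlas and Bravo and Delta and Echo together: Atlas ∪ Bravo ∪ Delta ∪ Echo = {1, 2, 3, 4, 5, 6, 7, 8, 9, 10, 11, 12} — every language is covered.
Only Atlas contains 3, so Atlas is forced; the remaining 8 languages need at least 3 more referees (each remaining referee adds at most 3) — so at least 4 referees are needed, and 4 is optimal.

4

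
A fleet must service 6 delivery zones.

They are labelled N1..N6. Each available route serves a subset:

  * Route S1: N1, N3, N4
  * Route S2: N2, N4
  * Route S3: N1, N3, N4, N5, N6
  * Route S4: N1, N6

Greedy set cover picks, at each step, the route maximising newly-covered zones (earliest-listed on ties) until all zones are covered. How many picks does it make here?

Greedy: pick S3 (covers 5 new) → pick S2 (covers 1 new). Total picks: 2.

2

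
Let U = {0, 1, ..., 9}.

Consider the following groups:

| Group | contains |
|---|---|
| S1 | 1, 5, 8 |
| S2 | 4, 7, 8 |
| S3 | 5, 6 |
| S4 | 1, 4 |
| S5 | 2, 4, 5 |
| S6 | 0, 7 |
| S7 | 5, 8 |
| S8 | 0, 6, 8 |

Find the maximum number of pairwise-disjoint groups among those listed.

3

S3, S4, S6 are pairwise disjoint (S3={5,6}; S4={1,4}; S6={0,7}).
Every remaining group overlaps one of these, and no 4 of the listed groups are pairwise disjoint, so 3 is the maximum.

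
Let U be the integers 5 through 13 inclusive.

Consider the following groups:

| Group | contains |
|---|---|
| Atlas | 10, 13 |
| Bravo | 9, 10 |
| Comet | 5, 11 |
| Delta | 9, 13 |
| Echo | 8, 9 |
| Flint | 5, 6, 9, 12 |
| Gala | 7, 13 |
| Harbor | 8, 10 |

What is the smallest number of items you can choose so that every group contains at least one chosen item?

4

Take H = {9, 10, 11, 13}. Each listed group contains at least one of these, so H is a hitting set of size 4.
No choice of 3 items meets every group, so 4 is the minimum.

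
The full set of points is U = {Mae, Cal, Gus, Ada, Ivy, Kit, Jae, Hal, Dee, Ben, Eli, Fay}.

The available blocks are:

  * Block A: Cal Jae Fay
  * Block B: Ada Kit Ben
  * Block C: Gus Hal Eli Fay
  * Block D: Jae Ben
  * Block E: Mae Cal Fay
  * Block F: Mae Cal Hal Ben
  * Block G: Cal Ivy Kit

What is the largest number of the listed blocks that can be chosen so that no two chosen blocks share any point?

3

C, D, G are pairwise disjoint (C={Gus,Hal,Eli,Fay}; D={Jae,Ben}; G={Cal,Ivy,Kit}).
Every remaining block overlaps one of these, and no 4 of the listed blocks are pairwise disjoint, so 3 is the maximum.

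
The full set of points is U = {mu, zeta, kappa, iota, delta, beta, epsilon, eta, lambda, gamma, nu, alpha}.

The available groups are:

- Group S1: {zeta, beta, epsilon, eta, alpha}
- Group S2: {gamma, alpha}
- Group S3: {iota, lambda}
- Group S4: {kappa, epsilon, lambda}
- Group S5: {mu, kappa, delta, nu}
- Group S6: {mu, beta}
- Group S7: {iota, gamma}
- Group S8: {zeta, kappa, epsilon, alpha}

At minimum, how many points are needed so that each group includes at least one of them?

The 4 points {mu, iota, epsilon, gamma} hit every group.
No choice of 3 points meets every group, so 4 is the minimum.

4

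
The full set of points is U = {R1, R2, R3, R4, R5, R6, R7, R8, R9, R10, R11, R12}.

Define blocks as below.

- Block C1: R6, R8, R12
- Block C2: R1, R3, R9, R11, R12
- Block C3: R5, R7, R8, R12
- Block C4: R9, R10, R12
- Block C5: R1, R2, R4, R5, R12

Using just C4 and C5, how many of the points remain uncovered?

5

Union of C4, C5 = {R1, R2, R4, R5, R9, R10, R12}.
Not covered: R3, R6, R7, R8, R11 — 5 points.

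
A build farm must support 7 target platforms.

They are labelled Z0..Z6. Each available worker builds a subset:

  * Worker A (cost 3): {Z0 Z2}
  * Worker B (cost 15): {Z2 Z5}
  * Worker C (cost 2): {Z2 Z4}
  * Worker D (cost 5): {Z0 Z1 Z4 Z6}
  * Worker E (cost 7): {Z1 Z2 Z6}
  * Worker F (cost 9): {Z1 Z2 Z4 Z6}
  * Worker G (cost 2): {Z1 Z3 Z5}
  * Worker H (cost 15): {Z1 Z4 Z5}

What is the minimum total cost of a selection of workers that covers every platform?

9

C, D, G together cover every platform (C ∪ D ∪ G = {Z0, Z1, Z2, Z3, Z4, Z5, Z6}); total cost 2 + 5 + 2 = 9.
No covering selection has total cost below 9.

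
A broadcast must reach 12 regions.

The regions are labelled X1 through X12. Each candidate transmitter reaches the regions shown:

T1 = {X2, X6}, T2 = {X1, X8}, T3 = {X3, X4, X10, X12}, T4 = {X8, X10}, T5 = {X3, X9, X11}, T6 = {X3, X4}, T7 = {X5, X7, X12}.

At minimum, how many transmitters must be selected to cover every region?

Take {T1, T2, T3, T5, T7}. Their union is {X1, X2, X3, X4, X5, X6, X7, X8, X9, X10, X11, X12}, which is all 12 regions.
No 4 of the 7 transmitters cover everything (all 35 combinations miss at least one region), so 5 is optimal.

5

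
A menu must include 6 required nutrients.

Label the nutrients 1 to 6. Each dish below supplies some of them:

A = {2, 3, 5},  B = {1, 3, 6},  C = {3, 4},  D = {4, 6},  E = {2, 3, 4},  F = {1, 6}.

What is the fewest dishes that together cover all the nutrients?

3

Take {A, D, F}. Their union is {1, 2, 3, 4, 5, 6}, which is all 6 nutrients.
Only A contains 5, so A is forced; the remaining 3 nutrients need at least 2 more dishes (each remaining dish adds at most 2) — so at least 3 dishes are needed, and 3 is optimal.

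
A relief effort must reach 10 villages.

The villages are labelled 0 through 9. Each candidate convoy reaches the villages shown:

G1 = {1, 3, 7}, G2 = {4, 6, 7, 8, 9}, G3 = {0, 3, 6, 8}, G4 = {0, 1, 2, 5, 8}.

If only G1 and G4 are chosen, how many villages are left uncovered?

3

Union of G1, G4 = {0, 1, 2, 3, 5, 7, 8}.
Not covered: 4, 6, 9 — 3 villages.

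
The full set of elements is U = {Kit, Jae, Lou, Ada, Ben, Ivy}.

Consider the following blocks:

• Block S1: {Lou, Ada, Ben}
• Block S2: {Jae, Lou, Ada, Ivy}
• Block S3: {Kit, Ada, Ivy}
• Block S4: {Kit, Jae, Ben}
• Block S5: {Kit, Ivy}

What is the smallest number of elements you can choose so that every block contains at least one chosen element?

2

The 2 elements {Ben, Ivy} hit every block.
The blocks S1, S5 are pairwise disjoint, so any hitting set needs a separate element for each — at least 2. Hence 2 is optimal.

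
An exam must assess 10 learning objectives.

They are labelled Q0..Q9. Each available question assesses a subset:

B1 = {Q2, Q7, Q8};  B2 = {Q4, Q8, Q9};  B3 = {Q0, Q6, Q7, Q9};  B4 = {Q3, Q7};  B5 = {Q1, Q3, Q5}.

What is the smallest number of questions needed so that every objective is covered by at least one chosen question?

4

Take {B1, B2, B3, B5}. Their union is {Q0, Q1, Q2, Q3, Q4, Q5, Q6, Q7, Q8, Q9}, which is all 10 objectives.
Only B1 contains Q2, so B1 is forced; the remaining 7 objectives need at least 3 more questions (each remaining question adds at most 3) — so at least 4 questions are needed, and 4 is optimal.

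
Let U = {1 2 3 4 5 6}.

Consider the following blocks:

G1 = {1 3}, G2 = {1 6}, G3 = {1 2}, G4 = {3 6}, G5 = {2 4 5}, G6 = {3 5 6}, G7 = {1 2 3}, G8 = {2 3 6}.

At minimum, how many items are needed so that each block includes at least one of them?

The 3 items {2, 3, 6} hit every block.
No choice of 2 items meets every block, so 3 is the minimum.

3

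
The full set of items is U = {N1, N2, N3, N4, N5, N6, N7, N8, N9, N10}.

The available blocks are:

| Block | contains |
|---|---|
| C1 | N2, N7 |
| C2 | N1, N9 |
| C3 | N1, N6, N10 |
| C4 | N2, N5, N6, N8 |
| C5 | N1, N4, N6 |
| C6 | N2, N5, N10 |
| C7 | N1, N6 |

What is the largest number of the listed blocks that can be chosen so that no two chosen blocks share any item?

C5, C6 are pairwise disjoint (C5={N1,N4,N6}; C6={N2,N5,N10}).
Every remaining block overlaps one of these, and no 3 of the listed blocks are pairwise disjoint, so 2 is the maximum.

2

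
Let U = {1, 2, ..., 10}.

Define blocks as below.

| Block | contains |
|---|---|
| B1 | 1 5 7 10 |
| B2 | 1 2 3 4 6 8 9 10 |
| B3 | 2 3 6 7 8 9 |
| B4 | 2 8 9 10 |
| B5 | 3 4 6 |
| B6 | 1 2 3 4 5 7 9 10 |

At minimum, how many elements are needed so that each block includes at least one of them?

The 2 elements {3, 10} hit every block.
The blocks B4, B5 are pairwise disjoint, so any hitting set needs a separate element for each — at least 2. Hence 2 is optimal.

2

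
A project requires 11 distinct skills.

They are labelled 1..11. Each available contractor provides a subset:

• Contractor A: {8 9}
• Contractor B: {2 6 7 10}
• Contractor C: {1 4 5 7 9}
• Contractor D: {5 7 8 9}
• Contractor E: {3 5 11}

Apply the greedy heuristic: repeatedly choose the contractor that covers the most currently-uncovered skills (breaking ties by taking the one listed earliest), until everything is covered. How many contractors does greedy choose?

Greedy: pick C (covers 5 new) → pick B (covers 3 new) → pick E (covers 2 new) → pick A (covers 1 new). Total picks: 4.

4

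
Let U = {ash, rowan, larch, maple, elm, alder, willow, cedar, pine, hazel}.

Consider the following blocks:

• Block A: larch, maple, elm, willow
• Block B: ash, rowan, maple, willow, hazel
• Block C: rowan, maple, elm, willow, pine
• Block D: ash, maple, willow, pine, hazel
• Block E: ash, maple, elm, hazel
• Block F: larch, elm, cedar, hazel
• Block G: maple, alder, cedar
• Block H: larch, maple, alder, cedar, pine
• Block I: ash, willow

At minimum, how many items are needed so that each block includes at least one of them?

T = {ash, willow, cedar} meets every block (each contains at least one member of T), and |T| = 3.
No choice of 2 items meets every block, so 3 is the minimum.

3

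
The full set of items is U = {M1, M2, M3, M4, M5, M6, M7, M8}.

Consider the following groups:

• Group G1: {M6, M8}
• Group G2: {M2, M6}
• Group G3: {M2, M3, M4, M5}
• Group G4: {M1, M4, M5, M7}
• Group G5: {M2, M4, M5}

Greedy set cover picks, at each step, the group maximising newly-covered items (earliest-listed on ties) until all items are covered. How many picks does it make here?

3

Greedy: pick G3 (covers 4 new) → pick G1 (covers 2 new) → pick G4 (covers 2 new). Total picks: 3.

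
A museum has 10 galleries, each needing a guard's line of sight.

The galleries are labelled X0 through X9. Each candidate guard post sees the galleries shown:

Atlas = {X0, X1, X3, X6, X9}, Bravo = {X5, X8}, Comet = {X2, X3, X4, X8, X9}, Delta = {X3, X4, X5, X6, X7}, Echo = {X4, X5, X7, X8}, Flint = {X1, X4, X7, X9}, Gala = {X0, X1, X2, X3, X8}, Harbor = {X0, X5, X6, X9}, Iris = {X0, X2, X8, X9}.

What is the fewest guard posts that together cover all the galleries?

Atlas and Comet and Delta together: Atlas ∪ Comet ∪ Delta = {X0, X1, X2, X3, X4, X5, X6, X7, X8, X9} — every gallery is covered.
No 2 of the 9 guard posts cover everything (all 36 combinations miss at least one gallery), so 3 is optimal.

3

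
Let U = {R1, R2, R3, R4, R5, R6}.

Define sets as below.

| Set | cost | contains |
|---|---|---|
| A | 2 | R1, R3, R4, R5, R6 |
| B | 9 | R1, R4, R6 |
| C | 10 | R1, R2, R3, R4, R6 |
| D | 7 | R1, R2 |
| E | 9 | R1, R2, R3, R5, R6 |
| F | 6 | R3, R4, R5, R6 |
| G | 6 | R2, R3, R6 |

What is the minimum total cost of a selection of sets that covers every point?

A, G together cover every point (A ∪ G = {R1, R2, R3, R4, R5, R6}); total cost 2 + 6 = 8.
No covering selection has total cost below 8.

8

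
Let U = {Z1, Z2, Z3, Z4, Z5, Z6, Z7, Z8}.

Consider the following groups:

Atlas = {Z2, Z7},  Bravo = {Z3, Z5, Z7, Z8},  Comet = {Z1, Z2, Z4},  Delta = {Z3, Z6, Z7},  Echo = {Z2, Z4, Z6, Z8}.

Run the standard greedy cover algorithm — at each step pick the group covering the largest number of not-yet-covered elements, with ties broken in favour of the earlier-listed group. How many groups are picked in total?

Greedy: pick Bravo (covers 4 new) → pick Comet (covers 3 new) → pick Delta (covers 1 new). Total picks: 3.

3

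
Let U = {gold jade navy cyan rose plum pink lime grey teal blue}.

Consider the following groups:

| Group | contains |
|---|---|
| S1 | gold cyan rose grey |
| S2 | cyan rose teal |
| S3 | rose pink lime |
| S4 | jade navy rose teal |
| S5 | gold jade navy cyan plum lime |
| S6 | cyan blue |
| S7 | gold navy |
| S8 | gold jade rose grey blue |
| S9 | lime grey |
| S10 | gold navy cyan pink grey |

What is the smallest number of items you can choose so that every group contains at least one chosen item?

4

The 4 items {gold, lime, teal, blue} hit every group.
No choice of 3 items meets every group, so 4 is the minimum.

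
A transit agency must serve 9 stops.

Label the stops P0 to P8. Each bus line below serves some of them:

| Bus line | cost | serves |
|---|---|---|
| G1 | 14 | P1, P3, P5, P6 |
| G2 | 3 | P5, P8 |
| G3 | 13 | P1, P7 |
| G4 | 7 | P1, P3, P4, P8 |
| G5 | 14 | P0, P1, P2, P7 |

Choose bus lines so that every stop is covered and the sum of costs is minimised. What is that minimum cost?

G1, G4, G5 together cover every stop (G1 ∪ G4 ∪ G5 = {P0, P1, P2, P3, P4, P5, P6, P7, P8}); total cost 14 + 7 + 14 = 35.
The greedy pick G2, G4, G5, G1 costs 38; no covering selection beats 35.

35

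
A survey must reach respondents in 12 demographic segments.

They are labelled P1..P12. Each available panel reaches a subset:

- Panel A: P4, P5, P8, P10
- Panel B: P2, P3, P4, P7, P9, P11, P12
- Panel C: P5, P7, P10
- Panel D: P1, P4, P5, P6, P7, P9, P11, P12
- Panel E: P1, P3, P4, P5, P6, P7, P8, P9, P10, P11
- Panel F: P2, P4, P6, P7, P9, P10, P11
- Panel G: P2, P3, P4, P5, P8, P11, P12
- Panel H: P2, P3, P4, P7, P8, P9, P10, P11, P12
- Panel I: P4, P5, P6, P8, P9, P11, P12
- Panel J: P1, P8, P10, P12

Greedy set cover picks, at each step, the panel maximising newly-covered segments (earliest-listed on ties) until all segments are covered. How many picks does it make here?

2

Greedy: pick E (covers 10 new) → pick B (covers 2 new). Total picks: 2.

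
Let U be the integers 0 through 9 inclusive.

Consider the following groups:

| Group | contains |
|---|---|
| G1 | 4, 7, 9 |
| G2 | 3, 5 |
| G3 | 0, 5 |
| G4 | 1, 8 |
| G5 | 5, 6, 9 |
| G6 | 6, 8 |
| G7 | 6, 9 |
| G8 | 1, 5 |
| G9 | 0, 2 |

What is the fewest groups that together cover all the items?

Take {G1, G2, G6, G8, G9}. Their union is {0, 1, 2, 3, 4, 5, 6, 7, 8, 9}, which is all 10 items.
Only G1 contains 4, so G1 is forced; the remaining 7 items need at least 4 more groups (each remaining group adds at most 2) — so at least 5 groups are needed, and 5 is optimal.

5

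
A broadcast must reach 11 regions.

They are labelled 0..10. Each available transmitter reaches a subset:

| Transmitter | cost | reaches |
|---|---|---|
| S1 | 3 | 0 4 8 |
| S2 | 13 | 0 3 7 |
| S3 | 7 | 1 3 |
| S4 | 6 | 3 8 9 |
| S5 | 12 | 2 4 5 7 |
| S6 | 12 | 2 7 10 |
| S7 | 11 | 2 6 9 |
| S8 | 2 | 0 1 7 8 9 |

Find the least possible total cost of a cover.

43

S4, S5, S6, S7, S8 together cover every region (S4 ∪ S5 ∪ S6 ∪ S7 ∪ S8 = {0, 1, 2, 3, 4, 5, 6, 7, 8, 9, 10}); total cost 6 + 12 + 12 + 11 + 2 = 43.
The greedy pick S8, S1, S7, S4, S5, S6 costs 46; no covering selection beats 43.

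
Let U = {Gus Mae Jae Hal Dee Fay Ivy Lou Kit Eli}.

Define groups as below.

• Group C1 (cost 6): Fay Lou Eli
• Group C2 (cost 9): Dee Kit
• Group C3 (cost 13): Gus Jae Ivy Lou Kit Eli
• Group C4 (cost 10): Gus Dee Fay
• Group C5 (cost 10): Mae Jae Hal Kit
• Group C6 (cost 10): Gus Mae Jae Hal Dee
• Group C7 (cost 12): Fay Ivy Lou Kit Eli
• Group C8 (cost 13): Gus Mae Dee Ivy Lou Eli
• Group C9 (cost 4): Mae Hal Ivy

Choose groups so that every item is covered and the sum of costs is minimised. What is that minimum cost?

C6, C7 together cover every item (C6 ∪ C7 = {Gus, Mae, Jae, Hal, Dee, Fay, Ivy, Lou, Kit, Eli}); total cost 10 + 12 = 22.
The greedy pick C9, C1, C6, C2 costs 29; no covering selection beats 22.

22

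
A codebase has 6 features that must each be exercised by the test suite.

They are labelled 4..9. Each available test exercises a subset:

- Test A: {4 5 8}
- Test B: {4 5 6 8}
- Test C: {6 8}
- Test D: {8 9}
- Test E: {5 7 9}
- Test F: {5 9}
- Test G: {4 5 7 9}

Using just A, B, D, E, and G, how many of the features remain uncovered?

Union of A, B, D, E, G = {4, 5, 6, 7, 8, 9} — that's every feature, so 0 are uncovered.

0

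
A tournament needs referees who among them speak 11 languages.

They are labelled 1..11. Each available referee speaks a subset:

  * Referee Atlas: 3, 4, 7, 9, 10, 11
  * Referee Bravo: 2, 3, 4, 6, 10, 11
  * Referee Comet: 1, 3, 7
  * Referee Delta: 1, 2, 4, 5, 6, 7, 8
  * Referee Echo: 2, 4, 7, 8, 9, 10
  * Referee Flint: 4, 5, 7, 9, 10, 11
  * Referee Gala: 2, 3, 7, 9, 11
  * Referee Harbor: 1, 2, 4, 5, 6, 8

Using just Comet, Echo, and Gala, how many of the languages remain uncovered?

2

Union of Comet, Echo, Gala = {1, 2, 3, 4, 7, 8, 9, 10, 11}.
Not covered: 5, 6 — 2 languages.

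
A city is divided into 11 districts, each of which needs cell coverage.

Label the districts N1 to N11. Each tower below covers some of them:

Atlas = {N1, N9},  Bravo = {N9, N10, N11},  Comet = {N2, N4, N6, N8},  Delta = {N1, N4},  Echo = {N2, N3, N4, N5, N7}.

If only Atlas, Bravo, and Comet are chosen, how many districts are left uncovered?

Union of Atlas, Bravo, Comet = {N1, N2, N4, N6, N8, N9, N10, N11}.
Not covered: N3, N5, N7 — 3 districts.

3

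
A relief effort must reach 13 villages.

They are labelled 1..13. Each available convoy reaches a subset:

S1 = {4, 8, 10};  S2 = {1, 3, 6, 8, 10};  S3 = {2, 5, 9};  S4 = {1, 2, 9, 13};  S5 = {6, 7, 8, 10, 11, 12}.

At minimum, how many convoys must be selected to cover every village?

S1 and S2 and S3 and S4 and S5 together: S1 ∪ S2 ∪ S3 ∪ S4 ∪ S5 = {1, 2, 3, 4, 5, 6, 7, 8, 9, 10, 11, 12, 13} — every village is covered.
No 4 of the 5 convoys cover everything (all 5 combinations miss at least one village), so 5 is optimal.

5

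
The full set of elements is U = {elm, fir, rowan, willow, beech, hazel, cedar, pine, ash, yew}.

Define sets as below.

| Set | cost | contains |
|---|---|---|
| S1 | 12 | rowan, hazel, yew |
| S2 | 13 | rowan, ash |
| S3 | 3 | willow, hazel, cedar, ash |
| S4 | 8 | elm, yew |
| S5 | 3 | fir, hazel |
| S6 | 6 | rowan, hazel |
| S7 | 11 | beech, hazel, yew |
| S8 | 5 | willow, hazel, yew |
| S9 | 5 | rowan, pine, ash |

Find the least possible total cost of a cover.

S3, S4, S5, S7, S9 together cover every element (S3 ∪ S4 ∪ S5 ∪ S7 ∪ S9 = {elm, fir, rowan, willow, beech, hazel, cedar, pine, ash, yew}); total cost 3 + 8 + 3 + 11 + 5 = 30.
No covering selection has total cost below 30.

30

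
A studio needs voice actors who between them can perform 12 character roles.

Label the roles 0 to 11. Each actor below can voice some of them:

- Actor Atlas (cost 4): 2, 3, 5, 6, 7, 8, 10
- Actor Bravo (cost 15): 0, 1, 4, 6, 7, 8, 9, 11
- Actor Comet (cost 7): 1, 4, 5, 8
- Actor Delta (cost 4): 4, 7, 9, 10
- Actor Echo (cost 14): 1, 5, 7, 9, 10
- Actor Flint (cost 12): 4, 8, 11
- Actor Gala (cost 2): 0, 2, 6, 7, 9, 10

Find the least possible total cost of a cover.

19

Atlas, Bravo together cover every role (Atlas ∪ Bravo = {0, 1, 2, 3, 4, 5, 6, 7, 8, 9, 10, 11}); total cost 4 + 15 = 19.
The greedy pick Gala, Atlas, Comet, Flint costs 25; no covering selection beats 19.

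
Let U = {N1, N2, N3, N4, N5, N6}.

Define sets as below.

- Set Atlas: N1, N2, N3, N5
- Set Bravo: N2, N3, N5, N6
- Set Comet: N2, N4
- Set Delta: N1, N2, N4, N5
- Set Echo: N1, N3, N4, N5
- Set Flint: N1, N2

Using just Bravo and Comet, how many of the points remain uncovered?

Union of Bravo, Comet = {N2, N3, N4, N5, N6}.
Not covered: N1 — 1 point.

1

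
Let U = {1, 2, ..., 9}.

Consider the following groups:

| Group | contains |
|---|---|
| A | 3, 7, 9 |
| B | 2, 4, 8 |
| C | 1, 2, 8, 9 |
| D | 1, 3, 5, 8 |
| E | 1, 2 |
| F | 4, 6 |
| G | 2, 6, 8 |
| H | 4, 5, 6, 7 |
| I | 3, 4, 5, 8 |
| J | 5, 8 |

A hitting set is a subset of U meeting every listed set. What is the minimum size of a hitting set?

Take T = {2, 4, 5, 9}. Each listed group contains at least one of these, so T is a hitting set of size 4.
The groups A, E, F, J are pairwise disjoint, so any hitting set needs a separate element for each — at least 4. Hence 4 is optimal.

4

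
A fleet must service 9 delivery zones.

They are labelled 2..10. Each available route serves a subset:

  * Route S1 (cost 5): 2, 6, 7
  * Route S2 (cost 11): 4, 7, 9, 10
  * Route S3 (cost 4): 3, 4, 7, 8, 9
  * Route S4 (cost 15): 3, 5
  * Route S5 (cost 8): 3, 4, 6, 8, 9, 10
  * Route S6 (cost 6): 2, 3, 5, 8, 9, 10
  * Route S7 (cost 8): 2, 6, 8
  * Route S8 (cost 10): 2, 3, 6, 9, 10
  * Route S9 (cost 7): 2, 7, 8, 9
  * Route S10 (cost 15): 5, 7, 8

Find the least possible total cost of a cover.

15

S1, S3, S6 together cover every zone (S1 ∪ S3 ∪ S6 = {2, 3, 4, 5, 6, 7, 8, 9, 10}); total cost 5 + 4 + 6 = 15.
No covering selection has total cost below 15.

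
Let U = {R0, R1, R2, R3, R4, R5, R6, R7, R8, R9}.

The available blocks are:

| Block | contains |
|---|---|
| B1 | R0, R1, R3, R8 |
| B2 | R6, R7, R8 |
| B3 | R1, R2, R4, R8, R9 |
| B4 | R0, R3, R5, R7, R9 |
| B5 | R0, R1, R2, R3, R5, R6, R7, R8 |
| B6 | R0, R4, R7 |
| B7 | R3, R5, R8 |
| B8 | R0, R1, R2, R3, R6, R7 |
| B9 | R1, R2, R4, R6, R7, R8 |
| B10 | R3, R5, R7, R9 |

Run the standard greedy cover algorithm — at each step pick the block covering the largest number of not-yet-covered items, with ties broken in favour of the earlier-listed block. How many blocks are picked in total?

2

Greedy: pick B5 (covers 8 new) → pick B3 (covers 2 new). Total picks: 2.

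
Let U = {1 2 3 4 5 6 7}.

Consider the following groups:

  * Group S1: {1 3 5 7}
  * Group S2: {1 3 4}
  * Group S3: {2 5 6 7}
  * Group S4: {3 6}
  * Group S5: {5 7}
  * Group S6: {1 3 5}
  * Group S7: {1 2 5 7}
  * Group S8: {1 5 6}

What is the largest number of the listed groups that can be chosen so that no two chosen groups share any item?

2

S4, S5 are pairwise disjoint (S4={3,6}; S5={5,7}).
Every remaining group overlaps one of these, and no 3 of the listed groups are pairwise disjoint, so 2 is the maximum.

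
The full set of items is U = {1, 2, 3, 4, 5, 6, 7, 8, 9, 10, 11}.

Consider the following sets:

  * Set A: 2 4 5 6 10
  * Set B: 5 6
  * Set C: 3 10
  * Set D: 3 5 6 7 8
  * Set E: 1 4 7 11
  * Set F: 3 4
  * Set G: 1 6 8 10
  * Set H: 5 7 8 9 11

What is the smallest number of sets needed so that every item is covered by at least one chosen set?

A and E and F and H together: A ∪ E ∪ F ∪ H = {1, 2, 3, 4, 5, 6, 7, 8, 9, 10, 11} — every item is covered.
No 3 of the 8 sets cover everything (all 56 combinations miss at least one item), so 4 is optimal.

4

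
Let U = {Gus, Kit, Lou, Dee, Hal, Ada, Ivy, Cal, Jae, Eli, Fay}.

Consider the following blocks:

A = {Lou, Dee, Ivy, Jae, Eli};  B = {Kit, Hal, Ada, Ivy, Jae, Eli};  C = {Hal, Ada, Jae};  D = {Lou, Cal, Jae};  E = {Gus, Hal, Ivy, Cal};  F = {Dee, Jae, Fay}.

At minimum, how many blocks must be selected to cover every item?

4

B, D, E, and F cover everything between them: the union {Gus, Kit, Lou, Dee, Hal, Ada, Ivy, Cal, Jae, Eli, Fay} is all of U.
Only B contains Kit, so B is forced; the remaining 5 items need at least 3 more blocks (each remaining block adds at most 2) — so at least 4 blocks are needed, and 4 is optimal.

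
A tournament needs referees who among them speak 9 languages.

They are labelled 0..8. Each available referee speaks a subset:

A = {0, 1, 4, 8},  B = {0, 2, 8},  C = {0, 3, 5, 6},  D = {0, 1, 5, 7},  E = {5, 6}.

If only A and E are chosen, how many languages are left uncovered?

3

Union of A, E = {0, 1, 4, 5, 6, 8}.
Not covered: 2, 3, 7 — 3 languages.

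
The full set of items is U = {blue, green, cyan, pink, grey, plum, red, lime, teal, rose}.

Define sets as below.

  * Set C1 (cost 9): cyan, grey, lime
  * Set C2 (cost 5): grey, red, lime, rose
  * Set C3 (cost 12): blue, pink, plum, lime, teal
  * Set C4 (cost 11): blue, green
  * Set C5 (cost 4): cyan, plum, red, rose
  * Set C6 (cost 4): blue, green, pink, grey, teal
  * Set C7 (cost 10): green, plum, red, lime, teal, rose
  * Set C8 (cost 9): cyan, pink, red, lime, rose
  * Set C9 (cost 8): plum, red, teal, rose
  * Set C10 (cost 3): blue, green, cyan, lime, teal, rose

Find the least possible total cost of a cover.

C5, C6, C10 together cover every item (C5 ∪ C6 ∪ C10 = {blue, green, cyan, pink, grey, plum, red, lime, teal, rose}); total cost 4 + 4 + 3 = 11.
No covering selection has total cost below 11.

11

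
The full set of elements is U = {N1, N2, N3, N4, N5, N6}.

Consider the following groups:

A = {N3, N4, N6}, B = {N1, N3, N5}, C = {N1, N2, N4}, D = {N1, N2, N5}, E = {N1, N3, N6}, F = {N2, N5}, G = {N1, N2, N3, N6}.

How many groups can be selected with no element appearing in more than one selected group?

2

E, F are pairwise disjoint (E={N1,N3,N6}; F={N2,N5}).
Every remaining group overlaps one of these, and no 3 of the listed groups are pairwise disjoint, so 2 is the maximum.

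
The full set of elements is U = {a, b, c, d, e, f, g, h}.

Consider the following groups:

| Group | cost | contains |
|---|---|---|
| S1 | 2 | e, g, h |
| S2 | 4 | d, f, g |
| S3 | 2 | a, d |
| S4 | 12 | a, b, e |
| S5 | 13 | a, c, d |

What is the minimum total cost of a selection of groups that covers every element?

31

S1, S2, S4, S5 together cover every element (S1 ∪ S2 ∪ S4 ∪ S5 = {a, b, c, d, e, f, g, h}); total cost 2 + 4 + 12 + 13 = 31.
The greedy pick S1, S3, S2, S4, S5 costs 33; no covering selection beats 31.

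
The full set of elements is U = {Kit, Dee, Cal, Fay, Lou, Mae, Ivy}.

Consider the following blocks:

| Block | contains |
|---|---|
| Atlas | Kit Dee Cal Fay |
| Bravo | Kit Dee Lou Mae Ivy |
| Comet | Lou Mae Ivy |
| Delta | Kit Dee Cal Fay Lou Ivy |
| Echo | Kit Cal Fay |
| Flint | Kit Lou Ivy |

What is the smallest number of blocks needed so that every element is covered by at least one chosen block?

Comet and Delta together: Comet ∪ Delta = {Kit, Dee, Cal, Fay, Lou, Mae, Ivy} — every element is covered.
No single block has all 7 elements (the largest, Delta, has 6), so 2 is optimal.

2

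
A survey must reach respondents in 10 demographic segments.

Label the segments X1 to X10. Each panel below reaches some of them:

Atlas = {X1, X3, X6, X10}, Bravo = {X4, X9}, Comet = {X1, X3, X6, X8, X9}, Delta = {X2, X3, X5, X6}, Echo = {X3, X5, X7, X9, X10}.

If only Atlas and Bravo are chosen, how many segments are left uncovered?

4

Union of Atlas, Bravo = {X1, X3, X4, X6, X9, X10}.
Not covered: X2, X5, X7, X8 — 4 segments.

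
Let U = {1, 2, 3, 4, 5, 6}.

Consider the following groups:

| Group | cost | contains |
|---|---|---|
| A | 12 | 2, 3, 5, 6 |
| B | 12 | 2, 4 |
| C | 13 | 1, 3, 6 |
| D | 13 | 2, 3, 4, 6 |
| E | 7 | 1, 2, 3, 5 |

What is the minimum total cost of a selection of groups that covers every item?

20

D, E together cover every item (D ∪ E = {1, 2, 3, 4, 5, 6}); total cost 13 + 7 = 20.
No covering selection has total cost below 20.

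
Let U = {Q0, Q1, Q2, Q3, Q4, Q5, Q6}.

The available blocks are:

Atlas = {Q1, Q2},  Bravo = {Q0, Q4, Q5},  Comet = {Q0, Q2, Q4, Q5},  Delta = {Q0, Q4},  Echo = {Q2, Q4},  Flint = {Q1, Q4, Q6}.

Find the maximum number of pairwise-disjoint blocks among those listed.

2

Atlas, Delta are pairwise disjoint (Atlas={Q1,Q2}; Delta={Q0,Q4}).
Every remaining block overlaps one of these, and no 3 of the listed blocks are pairwise disjoint, so 2 is the maximum.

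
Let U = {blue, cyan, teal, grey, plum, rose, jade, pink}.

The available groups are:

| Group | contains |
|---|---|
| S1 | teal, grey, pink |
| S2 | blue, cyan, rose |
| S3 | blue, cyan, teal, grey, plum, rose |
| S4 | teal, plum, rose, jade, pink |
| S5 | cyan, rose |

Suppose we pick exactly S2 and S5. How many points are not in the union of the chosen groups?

Union of S2, S5 = {blue, cyan, rose}.
Not covered: teal, grey, plum, jade, pink — 5 points.

5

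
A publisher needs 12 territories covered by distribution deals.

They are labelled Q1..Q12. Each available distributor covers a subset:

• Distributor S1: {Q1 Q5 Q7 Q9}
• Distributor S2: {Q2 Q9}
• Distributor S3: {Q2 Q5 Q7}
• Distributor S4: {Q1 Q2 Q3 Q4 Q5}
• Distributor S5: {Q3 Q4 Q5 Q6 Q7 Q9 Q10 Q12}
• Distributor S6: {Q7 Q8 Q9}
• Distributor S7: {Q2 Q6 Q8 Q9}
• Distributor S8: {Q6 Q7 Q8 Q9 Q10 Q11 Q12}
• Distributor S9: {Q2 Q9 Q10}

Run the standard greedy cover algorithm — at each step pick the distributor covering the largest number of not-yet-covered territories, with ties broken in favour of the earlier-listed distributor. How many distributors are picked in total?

3

Greedy: pick S5 (covers 8 new) → pick S4 (covers 2 new) → pick S8 (covers 2 new). Total picks: 3.
(The true minimum cover uses only 2 distributors, so greedy is not optimal here.)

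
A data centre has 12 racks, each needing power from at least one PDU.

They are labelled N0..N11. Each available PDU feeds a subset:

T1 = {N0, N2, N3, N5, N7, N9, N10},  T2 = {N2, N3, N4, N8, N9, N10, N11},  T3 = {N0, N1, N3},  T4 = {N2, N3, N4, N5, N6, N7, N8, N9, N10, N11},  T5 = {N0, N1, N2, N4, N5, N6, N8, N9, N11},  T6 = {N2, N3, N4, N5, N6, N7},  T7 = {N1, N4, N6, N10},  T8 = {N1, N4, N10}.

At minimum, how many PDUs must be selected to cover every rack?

2

Take {T4, T5}. Their union is {N0, N1, N2, N3, N4, N5, N6, N7, N8, N9, N10, N11}, which is all 12 racks.
No single PDU has all 12 racks (the largest, T4, has 10), so 2 is optimal.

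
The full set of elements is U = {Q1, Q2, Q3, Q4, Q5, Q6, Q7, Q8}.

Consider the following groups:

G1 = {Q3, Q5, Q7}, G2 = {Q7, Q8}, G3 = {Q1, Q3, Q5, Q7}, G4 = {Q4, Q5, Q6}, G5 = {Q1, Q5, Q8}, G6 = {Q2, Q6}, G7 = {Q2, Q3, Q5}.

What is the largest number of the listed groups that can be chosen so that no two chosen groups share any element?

2

G2, G7 are pairwise disjoint (G2={Q7,Q8}; G7={Q2,Q3,Q5}).
Every remaining group overlaps one of these, and no 3 of the listed groups are pairwise disjoint, so 2 is the maximum.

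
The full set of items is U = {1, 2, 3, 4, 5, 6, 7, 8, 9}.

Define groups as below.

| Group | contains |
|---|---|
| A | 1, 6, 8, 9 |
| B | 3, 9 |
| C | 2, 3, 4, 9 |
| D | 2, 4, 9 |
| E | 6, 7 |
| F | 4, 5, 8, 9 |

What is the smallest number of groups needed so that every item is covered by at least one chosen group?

A and C and E and F together: A ∪ C ∪ E ∪ F = {1, 2, 3, 4, 5, 6, 7, 8, 9} — every item is covered.
Only F contains 5, so F is forced; the remaining 5 items need at least 3 more groups (each remaining group adds at most 2) — so at least 4 groups are needed, and 4 is optimal.

4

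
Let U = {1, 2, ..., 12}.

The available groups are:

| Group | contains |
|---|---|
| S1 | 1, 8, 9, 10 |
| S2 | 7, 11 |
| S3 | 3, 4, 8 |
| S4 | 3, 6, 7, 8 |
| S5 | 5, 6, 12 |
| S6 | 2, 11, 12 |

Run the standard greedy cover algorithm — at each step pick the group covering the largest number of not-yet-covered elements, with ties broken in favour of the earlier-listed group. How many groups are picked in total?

5

Greedy: pick S1 (covers 4 new) → pick S4 (covers 3 new) → pick S6 (covers 3 new) → pick S3 (covers 1 new) → pick S5 (covers 1 new). Total picks: 5.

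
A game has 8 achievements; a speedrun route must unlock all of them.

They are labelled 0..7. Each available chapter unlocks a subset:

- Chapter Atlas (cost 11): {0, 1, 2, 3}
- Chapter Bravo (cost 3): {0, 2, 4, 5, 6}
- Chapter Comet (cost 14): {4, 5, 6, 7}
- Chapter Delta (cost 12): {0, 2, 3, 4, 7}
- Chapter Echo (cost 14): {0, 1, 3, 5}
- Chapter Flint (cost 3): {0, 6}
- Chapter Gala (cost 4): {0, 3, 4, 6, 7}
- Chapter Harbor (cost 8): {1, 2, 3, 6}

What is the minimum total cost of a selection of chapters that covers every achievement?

Bravo, Gala, Harbor together cover every achievement (Bravo ∪ Gala ∪ Harbor = {0, 1, 2, 3, 4, 5, 6, 7}); total cost 3 + 4 + 8 = 15.
No covering selection has total cost below 15.

15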